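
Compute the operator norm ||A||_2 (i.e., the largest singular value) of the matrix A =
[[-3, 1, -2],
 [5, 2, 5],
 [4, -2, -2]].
||A||_2 ≈ 8.1656 (= sqrt(largest eigenvalue of A^T A))

||A||_2 = sigma_max(A) = sqrt(lambda_max(A^T A)). Form the symmetric matrix M = A^T A =
[[50, -1, 23],
 [-1, 9, 12],
 [23, 12, 33]].
Its characteristic polynomial (trace, sum of principal 2x2 minors, determinant of M give the coefficients) is
  p(λ) = det(λ I - M) = λ^3 - 92λ^2 + 1723λ - 2304.
No integer candidate from the rational root theorem (±divisors of 2304) is a root, so the roots are irrational. The cubic discriminant is Δ = 3921101700 > 0, so there are three distinct real roots. p(1) = -672 and p(2) = 782 have opposite signs, so a root lies in (1, 2); Newton's method refines it to λ ≈ 1.4473. p(23) = 824 and p(24) = -120 have opposite signs, so a root lies in (23, 24); Newton's method refines it to λ ≈ 23.8753. p(66) = -1842 and p(67) = 912 have opposite signs, so a root lies in (66, 67); Newton's method refines it to λ ≈ 66.6774. Check (Vieta): the three roots sum to 92, matching tr M = 92.
So the eigenvalues of A^T A are ≈ 1.4473, 23.8753, 66.6774 (all ≥ 0, as they must be for A^T A). The largest is λ_max ≈ 66.6774, hence ||A||_2 = sqrt(λ_max) ≈ 8.1656.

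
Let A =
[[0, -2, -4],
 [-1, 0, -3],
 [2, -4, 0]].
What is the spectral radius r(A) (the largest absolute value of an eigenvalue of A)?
r(A) = (2 + sqrt(12))/2 ≈ 2.7321

The eigenvalues of A are the roots of its characteristic polynomial. With M = A (coefficients from the trace, the sum of principal 2x2 minors, and det A):
  p(λ) = det(λ I - M) = λ^3 - 6λ + 4.
By the rational root theorem any rational root is an integer divisor of 4. Testing λ = 2: p(2) = 8 + 0 - 12 + 4 = 0, so λ = 2 is a root. Dividing out (λ - 2) leaves p(λ) = (λ - 2)(λ^2 + 2λ - 2). For λ^2 + 2λ - 2 the discriminant is 12. It is nonnegative but not a perfect square, so the roots are real and irrational: λ = (-2 ± sqrt(12))/2 ≈ 0.7321, -2.7321.
Thus the eigenvalues (to 4 decimals) are 0.7321 (modulus 0.7321); -2.7321 (modulus 2.7321); 2 (modulus 2). The spectral radius is the largest modulus: r(A) = (2 + sqrt(12))/2 ≈ 2.7321. (Cross-check: r(A) ≤ ||A||_2 ≈ 5.579; equality holds whenever A is normal, though it can also hold for some non-normal A.)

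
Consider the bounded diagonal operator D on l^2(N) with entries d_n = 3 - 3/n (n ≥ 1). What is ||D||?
||D|| = 3

For a diagonal operator on l^2 with entries d_n, ||D|| = sup_n |d_n|. Here d_1 = 0, d_2 = 3/2, ..., and d_n = 3 - 3/n increases monotonically toward 3. All terms lie in [0, 3), so |d_n| = d_n and the supremum is the limit 3, which is not attained by any individual d_n. Hence ||D|| = 3.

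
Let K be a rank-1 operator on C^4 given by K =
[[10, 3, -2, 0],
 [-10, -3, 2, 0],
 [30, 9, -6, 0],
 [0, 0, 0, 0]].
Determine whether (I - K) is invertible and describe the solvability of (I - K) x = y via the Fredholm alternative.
(I - K) is singular (det(I - K) = 0, i.e. 1 ∈ sigma(K)). (I - K) x = y is solvable iff y ⊥ ker((I - K)^*) = span{(10, 3, -2, 0)}, i.e. iff 10y_1 + 3y_2 - 2y_3 = 0. When solvable, the solutions are x = y + c·(1, -1, 3, 0), c arbitrary (ker(I - K) = span{(1, -1, 3, 0)}, dimension 1).

K has rank 1, so it is an outer product K = u v^T: every row of K is a multiple of one row vector. Reading off the entries, u = (1, -1, 3, 0) and v = (10, 3, -2, 0) (row i of K equals u_i·v^T). A rank-one matrix u v^T satisfies K u = u (v·u) and kills the (3)-dimensional subspace v^⊥, so its characteristic polynomial is lambda^3 (lambda - v·u) with v·u = tr K = 1. Hence the eigenvalues of I - K are 1 (multiplicity 3) and 1 - (1) = 0, so det(I - K) = 0. (Direct check: I - K =
[[-9, -3, 2, 0],
 [10, 4, -2, 0],
 [-30, -9, 7, 0],
 [0, 0, 0, 1]]
has determinant 0.) So 1 is an eigenvalue of K and (I - K) is not invertible. The finite-dimensional Fredholm alternative says: either (I - K) is invertible, or ker(I - K) ≠ {0} and then range(I - K) = ker((I - K)^*)^⊥, with dim ker(I - K) = dim ker((I - K)^*). We are in the second case, so we need both kernels. Kernel of I - K: (I - K) u = u - u (v·u) = u - u = 0, so ker(I - K) = span{u} = span{(1, -1, 3, 0)} (it is exactly 1-dimensional because rank(I - K) = 3). Kernel of the adjoint: K is real, so (I - K)^* = I - K^T = I - v u^T, and (I - v u^T) v = v - v (u·v) = 0; hence ker((I - K)^*) = span{v} = span{(10, 3, -2, 0)}. Therefore (I - K) x = y is solvable iff <y, v> = 0, i.e. iff 10y_1 + 3y_2 - 2y_3 = 0. When this holds, K y = u (v·y) = 0, so (I - K) y = y and x = y is a particular solution; the full solution set is the line x = y + c·u = y + c·(1, -1, 3, 0), c ∈ C.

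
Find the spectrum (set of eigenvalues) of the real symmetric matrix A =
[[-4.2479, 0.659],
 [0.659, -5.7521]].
sigma(A) ≈ {-6, -4}

A is real symmetric, so its spectrum consists of real eigenvalues. Expanding the characteristic polynomial of the displayed matrix gives
  det(λ I - A) = p(λ) = λ^2 + (10)λ + (24).
Solving p(λ) = 0 yields eigenvalues ≈ -6, -4. (A is shown rounded to 4 decimals, so these recover the underlying integer eigenvalues to within that precision.)
Verification: the trace of A = -10 equals the sum of eigenvalues -10, and det(A) ≈ 24.0001 matches the eigenvalue product 24.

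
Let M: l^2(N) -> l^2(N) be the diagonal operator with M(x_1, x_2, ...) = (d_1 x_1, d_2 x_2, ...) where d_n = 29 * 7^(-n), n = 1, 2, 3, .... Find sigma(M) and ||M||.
sigma(M) = {29 * 7^(-n) : n ≥ 1} ∪ {0}; ||M|| = 29/7

A bounded diagonal operator on l^2 with diagonal entries d_n has spectrum equal to the closure of {d_n : n ≥ 1}: every d_n is an eigenvalue (with eigenvector e_n), so {d_n} ⊂ sigma(M); the spectrum is closed, so its closure is too; and for lambda not in the closure, (M - lambda I) has bounded inverse (the diagonal entries 1/(d_n - lambda) are bounded). For our sequence d_n = 29 * 7^(-n), n = 1, 2, 3, ...:
  - {d_n} = {29 * 7^(-n) : n ≥ 1}; the only limit point is 0
  - closure = {29 * 7^(-n) : n ≥ 1} ∪ {0}
For the norm: a diagonal operator has ||M|| = sup_n |d_n|. Here d_n = 29 * 7^(-n) is positive and decreasing, so sup_n |d_n| = d_1 = 29/7. So ||M|| = 29/7.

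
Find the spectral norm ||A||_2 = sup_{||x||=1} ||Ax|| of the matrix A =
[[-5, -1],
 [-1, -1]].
||A||_2 = sqrt((28 + sqrt(720))/2) ≈ 5.2361 (= sqrt(largest eigenvalue of A^T A))

||A||_2 = sigma_max(A) = sqrt(lambda_max(A^T A)). Form the symmetric matrix M = A^T A =
[[26, 6],
 [6, 2]].
Its characteristic polynomial (trace, determinant of M give the coefficients) is
  p(λ) = det(λ I - M) = λ^2 - 28λ + 16.
For λ^2 - 28λ + 16 the discriminant is 720. It is nonnegative but not a perfect square, so the roots are real and irrational: λ = (28 ± sqrt(720))/2 ≈ 27.4164, 0.5836.
So the eigenvalues of A^T A are ≈ 0.5836, 27.4164 (all ≥ 0, as they must be for A^T A). The largest is λ_max = (28 + sqrt(720))/2 ≈ 27.4164, hence ||A||_2 = sqrt(λ_max) = sqrt((28 + sqrt(720))/2) ≈ 5.2361.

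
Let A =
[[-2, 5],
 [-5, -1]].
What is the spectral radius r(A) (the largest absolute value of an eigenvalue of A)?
r(A) = sqrt(27) ≈ 5.1962

The eigenvalues of A are the roots of its characteristic polynomial. With M = A (coefficients from the trace and determinant):
  p(λ) = det(λ I - M) = λ^2 + 3λ + 27.
For λ^2 + 3λ + 27 the discriminant is -99. It is negative, so the roots are the complex-conjugate pair λ = -3/2 ± (sqrt(99)/2) i ≈ -1.5 ± 4.9749i. For a conjugate pair the product of the roots equals the constant term, so |λ|^2 = 27 and |λ| = sqrt(27) ≈ 5.1962.
Thus the eigenvalues (to 4 decimals) are -1.5 ± 4.9749i (modulus 5.1962). The spectral radius is the largest modulus: r(A) = sqrt(27) ≈ 5.1962. (Cross-check: r(A) ≤ ||A||_2 ≈ 5.7202; equality holds whenever A is normal, though it can also hold for some non-normal A.)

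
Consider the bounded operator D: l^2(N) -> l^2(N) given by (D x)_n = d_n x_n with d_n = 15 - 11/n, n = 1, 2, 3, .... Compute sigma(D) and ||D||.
sigma(D) = {15 - 11/n : n ≥ 1} ∪ {15}; ||D|| = 15

A bounded diagonal operator on l^2 with diagonal entries d_n has spectrum equal to the closure of {d_n : n ≥ 1}: every d_n is an eigenvalue (with eigenvector e_n), so {d_n} ⊂ sigma(D); the spectrum is closed, so its closure is too; and for lambda not in the closure, (D - lambda I) has bounded inverse (the diagonal entries 1/(d_n - lambda) are bounded). For our sequence d_n = 15 - 11/n, n = 1, 2, 3, ...:
  - {d_n} = {15 - 11/n : n ≥ 1}; the only limit point is 15
  - closure = {15 - 11/n : n ≥ 1} ∪ {15}
For the norm: a diagonal operator has ||D|| = sup_n |d_n|. Here d_n = 15 - 11/n increases monotonically from d_1 = 4 toward 15, with all terms in [4, 15); so sup_n |d_n| = 15 (the supremum is the limit, not attained). So ||D|| = 15.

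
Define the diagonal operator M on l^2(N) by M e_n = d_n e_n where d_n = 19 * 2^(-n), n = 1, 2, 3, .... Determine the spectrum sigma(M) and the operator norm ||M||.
sigma(M) = {19 * 2^(-n) : n ≥ 1} ∪ {0}; ||M|| = 19/2

A bounded diagonal operator on l^2 with diagonal entries d_n has spectrum equal to the closure of {d_n : n ≥ 1}: every d_n is an eigenvalue (with eigenvector e_n), so {d_n} ⊂ sigma(M); the spectrum is closed, so its closure is too; and for lambda not in the closure, (M - lambda I) has bounded inverse (the diagonal entries 1/(d_n - lambda) are bounded). For our sequence d_n = 19 * 2^(-n), n = 1, 2, 3, ...:
  - {d_n} = {19 * 2^(-n) : n ≥ 1}; the only limit point is 0
  - closure = {19 * 2^(-n) : n ≥ 1} ∪ {0}
For the norm: a diagonal operator has ||M|| = sup_n |d_n|. Here d_n = 19 * 2^(-n) is positive and decreasing, so sup_n |d_n| = d_1 = 19/2. So ||M|| = 19/2.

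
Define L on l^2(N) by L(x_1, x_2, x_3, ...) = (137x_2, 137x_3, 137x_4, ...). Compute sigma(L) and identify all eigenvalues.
sigma(L) = closed disk {z in C : |z| ≤ 137}; sigma_p(L) = open disk {z in C : |z| < 137}

Note L = 137·V where V is the unit left shift (V x)_k = x_{k+1}; so sigma(L) = 137·sigma(V) and ||L|| = 137||V||. ||L x||^2 = 18769sum_{k≥2} |x_k|^2 ≤ 18769||x||^2, with equality on {x : x_1 = 0}, so ||L|| = 137. For any lambda with |lambda| < 137, set r = lambda/137 (|r| < 1); the vector x = (1, r, r^2, ...) is in l^2 and satisfies L x = 137(r, r^2, ...) = lambda x, so lambda is an eigenvalue. On the boundary |lambda| = 137 the geometric series diverges, so no l^2 eigenvector exists, but these lambda lie in the approximate point spectrum. Hence sigma(L) is the closed disk of radius 137 and sigma_p(L) is the open disk.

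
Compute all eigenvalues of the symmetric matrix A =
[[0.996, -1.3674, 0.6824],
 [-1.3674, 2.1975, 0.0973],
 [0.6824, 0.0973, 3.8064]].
sigma(A) ≈ {0, 3, 4}

A is real symmetric, so its spectrum consists of real eigenvalues. Expanding the characteristic polynomial of the displayed matrix gives
  det(λ I - A) = p(λ) = λ^3 + (-7)λ^2 + (12)λ + (0).
Solving p(λ) = 0 yields eigenvalues ≈ 0, 3, 4. (A is shown rounded to 4 decimals, so these recover the underlying integer eigenvalues to within that precision.)
Verification: the trace of A = 7 equals the sum of eigenvalues 7, and det(A) ≈ -0.0004 matches the eigenvalue product 0.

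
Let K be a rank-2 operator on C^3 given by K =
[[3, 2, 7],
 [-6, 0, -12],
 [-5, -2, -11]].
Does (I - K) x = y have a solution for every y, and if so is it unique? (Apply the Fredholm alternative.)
(I - K) is invertible (det(I - K) = -1 ≠ 0), so for every y in C^3 the equation (I - K) x = y has a unique solution.

K has rank 2 and factors as K = U V^T = u1 v1^T + u2 v2^T with u1 = (1, -3, -2), v1 = (1, -2, 1), u2 = (2, -3, -3), v2 = (1, 2, 3) (multiplying out reproduces the displayed K). The nonzero eigenvalues of U V^T coincide with those of the 2 x 2 matrix G = V^T U = [[v1·u1, v1·u2], [v2·u1, v2·u2]] = [[5, 5], [-11, -13]], and by the Sylvester determinant identity det(I_3 - U V^T) = det(I_2 - V^T U) = det([[-4, -5], [11, 14]]) = (-4)(14) - (-5)(11) = -1. (Direct check: I - K =
[[-2, -2, -7],
 [6, 1, 12],
 [5, 2, 12]]
has determinant -1.) The finite-dimensional Fredholm alternative says: either (I - K) is invertible, or ker(I - K) ≠ {0} and then range(I - K) = ker((I - K)^*)^⊥, with dim ker(I - K) = dim ker((I - K)^*). Since det(I - K) ≠ 0, 1 is not an eigenvalue of K and ker(I - K) = {0}, so we are in the first case: for every y there is a unique x = (I - K)^(-1) y. (Explicitly, by the Woodbury identity, (I - U V^T)^(-1) = I + U (I_2 - G)^(-1) V^T.)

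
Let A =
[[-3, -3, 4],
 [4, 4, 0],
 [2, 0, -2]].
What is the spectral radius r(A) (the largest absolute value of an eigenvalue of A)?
r(A) ≈ 4.6407

The eigenvalues of A are the roots of its characteristic polynomial. With M = A (coefficients from the trace, the sum of principal 2x2 minors, and det A):
  p(λ) = det(λ I - M) = λ^3 + λ^2 - 10λ + 32.
No integer candidate from the rational root theorem (±divisors of 32) is a root, so the roots are irrational. The cubic discriminant is Δ = -29436 < 0, so there is one real root and a complex-conjugate pair. p(-5) = -18 and p(-4) = 24 have opposite signs, so a root lies in (-5, -4); Newton's method refines it to λ ≈ -4.6407. Dividing out (λ - (-4.6407)) leaves approximately λ^2 - 3.6407λ + 6.8955. For λ^2 - 3.6407λ + 6.8955 the discriminant is -14.3272. It is negative, so the remaining roots are the complex-conjugate pair λ ≈ 1.8204 ± 1.8926i. Their product equals the constant term, so |λ|^2 ≈ 6.8955 and |λ| ≈ 2.6259.
Thus the eigenvalues (to 4 decimals) are -4.6407 (modulus 4.6407); 1.8204 ± 1.8926i (modulus 2.6259). The spectral radius is the largest modulus: r(A) ≈ 4.6407. (Cross-check: r(A) ≤ ||A||_2 ≈ 7.8492; equality holds whenever A is normal, though it can also hold for some non-normal A.)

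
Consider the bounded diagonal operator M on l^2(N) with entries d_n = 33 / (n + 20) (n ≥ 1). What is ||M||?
||M|| = 11/7 (attained at n = 1)

For M diagonal, ||M|| = sup_n |d_n| = sup_n 33/(n + 20). This is positive and strictly decreasing in n, so the supremum is attained at n = 1: d_1 = 33/(1 + 20) = 11/7. Hence ||M|| = 11/7.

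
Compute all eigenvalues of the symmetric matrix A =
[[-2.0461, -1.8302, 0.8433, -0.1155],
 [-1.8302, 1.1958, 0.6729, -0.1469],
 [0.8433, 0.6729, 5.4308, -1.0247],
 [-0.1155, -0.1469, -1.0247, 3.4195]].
sigma(A) ≈ {-3, 2, 3, 6}

A is real symmetric, so its spectrum consists of real eigenvalues. Expanding the characteristic polynomial of the displayed matrix gives
  det(λ I - A) = p(λ) = λ^4 + (-8)λ^3 + (3)λ^2 + (72)λ + (-108).
Solving p(λ) = 0 yields eigenvalues ≈ -3, 2, 3, 6. (A is shown rounded to 4 decimals, so these recover the underlying integer eigenvalues to within that precision.)
Verification: the trace of A = 8 equals the sum of eigenvalues 8, and det(A) ≈ -108.0000 matches the eigenvalue product -108.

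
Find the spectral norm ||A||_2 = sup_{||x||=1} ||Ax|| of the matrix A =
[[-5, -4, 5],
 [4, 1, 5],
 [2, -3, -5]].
||A||_2 ≈ 9.0646 (= sqrt(largest eigenvalue of A^T A))

||A||_2 = sigma_max(A) = sqrt(lambda_max(A^T A)). Form the symmetric matrix M = A^T A =
[[45, 18, -15],
 [18, 26, 0],
 [-15, 0, 75]].
Its characteristic polynomial (trace, sum of principal 2x2 minors, determinant of M give the coefficients) is
  p(λ) = det(λ I - M) = λ^3 - 146λ^2 + 5946λ - 57600.
No integer candidate from the rational root theorem (±divisors of 57600) is a root, so the roots are irrational. The cubic discriminant is Δ = 6191081712 > 0, so there are three distinct real roots. p(14) = -228 and p(15) = 2115 have opposite signs, so a root lies in (14, 15); Newton's method refines it to λ ≈ 14.0936. p(49) = 857 and p(50) = -300 have opposite signs, so a root lies in (49, 50); Newton's method refines it to λ ≈ 49.7403. p(82) = -364 and p(83) = 1911 have opposite signs, so a root lies in (82, 83); Newton's method refines it to λ ≈ 82.1662. Check (Vieta): the three roots sum to 146, matching tr M = 146.
So the eigenvalues of A^T A are ≈ 14.0936, 49.7403, 82.1662 (all ≥ 0, as they must be for A^T A). The largest is λ_max ≈ 82.1662, hence ||A||_2 = sqrt(λ_max) ≈ 9.0646.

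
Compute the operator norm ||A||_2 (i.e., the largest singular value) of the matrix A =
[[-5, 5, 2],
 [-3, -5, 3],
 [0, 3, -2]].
||A||_2 ≈ 7.9395 (= sqrt(largest eigenvalue of A^T A))

||A||_2 = sigma_max(A) = sqrt(lambda_max(A^T A)). Form the symmetric matrix M = A^T A =
[[34, -10, -19],
 [-10, 59, -11],
 [-19, -11, 17]].
Its characteristic polynomial (trace, sum of principal 2x2 minors, determinant of M give the coefficients) is
  p(λ) = det(λ I - M) = λ^3 - 110λ^2 + 3005λ - 2809.
No integer candidate from the rational root theorem (±divisors of 2809) is a root, so the roots are irrational. The cubic discriminant is Δ = 2267512113 > 0, so there are three distinct real roots. p(0) = -2809 and p(1) = 87 have opposite signs, so a root lies in (0, 1); Newton's method refines it to λ ≈ 0.9688. p(45) = 791 and p(46) = -3 have opposite signs, so a root lies in (45, 46); Newton's method refines it to λ ≈ 45.9961. p(63) = -37 and p(64) = 1095 have opposite signs, so a root lies in (63, 64); Newton's method refines it to λ ≈ 63.0351. Check (Vieta): the three roots sum to 110, matching tr M = 110.
So the eigenvalues of A^T A are ≈ 0.9688, 45.9961, 63.0351 (all ≥ 0, as they must be for A^T A). The largest is λ_max ≈ 63.0351, hence ||A||_2 = sqrt(λ_max) ≈ 7.9395.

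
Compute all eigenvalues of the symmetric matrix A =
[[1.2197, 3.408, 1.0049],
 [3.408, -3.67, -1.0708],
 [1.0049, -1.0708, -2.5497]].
sigma(A) ≈ {-6, -2, 3}

A is real symmetric, so its spectrum consists of real eigenvalues. Expanding the characteristic polynomial of the displayed matrix gives
  det(λ I - A) = p(λ) = λ^3 + (5)λ^2 + (-12)λ + (-36).
Solving p(λ) = 0 yields eigenvalues ≈ -6, -2, 3. (A is shown rounded to 4 decimals, so these recover the underlying integer eigenvalues to within that precision.)
Verification: the trace of A = -5 equals the sum of eigenvalues -5, and det(A) ≈ 35.9998 matches the eigenvalue product 36.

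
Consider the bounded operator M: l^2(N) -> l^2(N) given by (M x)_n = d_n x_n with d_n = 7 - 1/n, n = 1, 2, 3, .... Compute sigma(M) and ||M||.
sigma(M) = {7 - 1/n : n ≥ 1} ∪ {7}; ||M|| = 7

A bounded diagonal operator on l^2 with diagonal entries d_n has spectrum equal to the closure of {d_n : n ≥ 1}: every d_n is an eigenvalue (with eigenvector e_n), so {d_n} ⊂ sigma(M); the spectrum is closed, so its closure is too; and for lambda not in the closure, (M - lambda I) has bounded inverse (the diagonal entries 1/(d_n - lambda) are bounded). For our sequence d_n = 7 - 1/n, n = 1, 2, 3, ...:
  - {d_n} = {7 - 1/n : n ≥ 1}; the only limit point is 7
  - closure = {7 - 1/n : n ≥ 1} ∪ {7}
For the norm: a diagonal operator has ||M|| = sup_n |d_n|. Here d_n = 7 - 1/n increases monotonically from d_1 = 6 toward 7, with all terms in [6, 7); so sup_n |d_n| = 7 (the supremum is the limit, not attained). So ||M|| = 7.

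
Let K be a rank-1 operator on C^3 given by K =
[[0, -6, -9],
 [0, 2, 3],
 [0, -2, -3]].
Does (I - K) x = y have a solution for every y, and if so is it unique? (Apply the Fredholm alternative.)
(I - K) is invertible (det(I - K) = 2 ≠ 0), so for every y in C^3 the equation (I - K) x = y has a unique solution.

K has rank 1, so it is an outer product K = u v^T: every row of K is a multiple of one row vector. Reading off the entries, u = (3, -1, 1) and v = (0, -2, -3) (row i of K equals u_i·v^T). A rank-one matrix u v^T satisfies K u = u (v·u) and kills the (2)-dimensional subspace v^⊥, so its characteristic polynomial is lambda^2 (lambda - v·u) with v·u = tr K = -1. Hence the eigenvalues of I - K are 1 (multiplicity 2) and 1 - (-1) = 2, so det(I - K) = 2. (Direct check: I - K =
[[1, 6, 9],
 [0, -1, -3],
 [0, 2, 4]]
has determinant 2.) The finite-dimensional Fredholm alternative says: either (I - K) is invertible, or ker(I - K) ≠ {0} and then range(I - K) = ker((I - K)^*)^⊥, with dim ker(I - K) = dim ker((I - K)^*). Since det(I - K) ≠ 0, 1 is not an eigenvalue of K and ker(I - K) = {0}, so we are in the first case: for every y there is a unique x = (I - K)^(-1) y. Explicitly, by the Sherman–Morrison formula, (I - u v^T)^(-1) = I + u v^T/(1 - v·u), i.e. (I - K)^(-1) = I + K/(2).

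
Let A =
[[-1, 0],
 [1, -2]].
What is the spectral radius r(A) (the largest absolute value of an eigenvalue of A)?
r(A) = 2

The eigenvalues of A are the roots of its characteristic polynomial. With M = A (coefficients from the trace and determinant):
  p(λ) = det(λ I - M) = λ^2 + 3λ + 2.
For λ^2 + 3λ + 2 the discriminant is 1. It is a perfect square (1^2), so the roots are rational: λ = (-3 ± 1)/2 = -1, -2.
Thus the eigenvalues (to 4 decimals) are -1 (modulus 1); -2 (modulus 2). The spectral radius is the largest modulus: r(A) = 2. (Cross-check: r(A) ≤ ||A||_2 ≈ 2.2882; equality holds whenever A is normal, though it can also hold for some non-normal A.)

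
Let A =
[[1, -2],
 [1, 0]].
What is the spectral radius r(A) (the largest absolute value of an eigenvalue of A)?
r(A) = sqrt(2) ≈ 1.4142

The eigenvalues of A are the roots of its characteristic polynomial. With M = A (coefficients from the trace and determinant):
  p(λ) = det(λ I - M) = λ^2 - λ + 2.
For λ^2 - λ + 2 the discriminant is -7. It is negative, so the roots are the complex-conjugate pair λ = 1/2 ± (sqrt(7)/2) i ≈ 0.5 ± 1.3229i. For a conjugate pair the product of the roots equals the constant term, so |λ|^2 = 2 and |λ| = sqrt(2) ≈ 1.4142.
Thus the eigenvalues (to 4 decimals) are 0.5 ± 1.3229i (modulus 1.4142). The spectral radius is the largest modulus: r(A) = sqrt(2) ≈ 1.4142. (Cross-check: r(A) ≤ ||A||_2 ≈ 2.2882; equality holds whenever A is normal, though it can also hold for some non-normal A.)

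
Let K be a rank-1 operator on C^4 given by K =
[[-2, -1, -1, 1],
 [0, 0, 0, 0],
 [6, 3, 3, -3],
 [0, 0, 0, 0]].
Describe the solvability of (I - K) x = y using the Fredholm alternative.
(I - K) is singular (det(I - K) = 0, i.e. 1 ∈ sigma(K)). (I - K) x = y is solvable iff y ⊥ ker((I - K)^*) = span{(-2, -1, -1, 1)}, i.e. iff -2y_1 - y_2 - y_3 + y_4 = 0. When solvable, the solutions are x = y + c·(1, 0, -3, 0), c arbitrary (ker(I - K) = span{(1, 0, -3, 0)}, dimension 1).

K has rank 1, so it is an outer product K = u v^T: every row of K is a multiple of one row vector. Reading off the entries, u = (1, 0, -3, 0) and v = (-2, -1, -1, 1) (row i of K equals u_i·v^T). A rank-one matrix u v^T satisfies K u = u (v·u) and kills the (3)-dimensional subspace v^⊥, so its characteristic polynomial is lambda^3 (lambda - v·u) with v·u = tr K = 1. Hence the eigenvalues of I - K are 1 (multiplicity 3) and 1 - (1) = 0, so det(I - K) = 0. (Direct check: I - K =
[[3, 1, 1, -1],
 [0, 1, 0, 0],
 [-6, -3, -2, 3],
 [0, 0, 0, 1]]
has determinant 0.) So 1 is an eigenvalue of K and (I - K) is not invertible. The finite-dimensional Fredholm alternative says: either (I - K) is invertible, or ker(I - K) ≠ {0} and then range(I - K) = ker((I - K)^*)^⊥, with dim ker(I - K) = dim ker((I - K)^*). We are in the second case, so we need both kernels. Kernel of I - K: (I - K) u = u - u (v·u) = u - u = 0, so ker(I - K) = span{u} = span{(1, 0, -3, 0)} (it is exactly 1-dimensional because rank(I - K) = 3). Kernel of the adjoint: K is real, so (I - K)^* = I - K^T = I - v u^T, and (I - v u^T) v = v - v (u·v) = 0; hence ker((I - K)^*) = span{v} = span{(-2, -1, -1, 1)}. Therefore (I - K) x = y is solvable iff <y, v> = 0, i.e. iff -2y_1 - y_2 - y_3 + y_4 = 0. When this holds, K y = u (v·y) = 0, so (I - K) y = y and x = y is a particular solution; the full solution set is the line x = y + c·u = y + c·(1, 0, -3, 0), c ∈ C.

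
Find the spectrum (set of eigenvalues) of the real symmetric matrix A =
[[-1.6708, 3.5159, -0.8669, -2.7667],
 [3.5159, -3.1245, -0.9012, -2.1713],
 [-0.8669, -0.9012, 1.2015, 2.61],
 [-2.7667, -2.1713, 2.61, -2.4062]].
sigma(A) ≈ {-6, -5, 0, 5}

A is real symmetric, so its spectrum consists of real eigenvalues. Expanding the characteristic polynomial of the displayed matrix gives
  det(λ I - A) = p(λ) = λ^4 + (6)λ^3 + (-25)λ^2 + (-150.0027)λ + (-0.0052).
Solving p(λ) = 0 yields eigenvalues ≈ -6, -5, 0, 5. (A is shown rounded to 4 decimals, so these recover the underlying integer eigenvalues to within that precision.)
Verification: the trace of A = -6 equals the sum of eigenvalues -6, and det(A) ≈ -0.0052 matches the eigenvalue product 0.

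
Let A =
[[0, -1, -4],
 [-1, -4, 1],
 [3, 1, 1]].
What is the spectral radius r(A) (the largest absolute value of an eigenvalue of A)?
r(A) ≈ 4.2477

The eigenvalues of A are the roots of its characteristic polynomial. With M = A (coefficients from the trace, the sum of principal 2x2 minors, and det A):
  p(λ) = det(λ I - M) = λ^3 + 3λ^2 + 6λ + 48.
No integer candidate from the rational root theorem (±divisors of 48) is a root, so the roots are irrational. The cubic discriminant is Δ = -52380 < 0, so there is one real root and a complex-conjugate pair. p(-5) = -32 and p(-4) = 8 have opposite signs, so a root lies in (-5, -4); Newton's method refines it to λ ≈ -4.2477. Dividing out (λ - (-4.2477)) leaves approximately λ^2 - 1.2477λ + 11.3001. For λ^2 - 1.2477λ + 11.3001 the discriminant is -43.6436. It is negative, so the remaining roots are the complex-conjugate pair λ ≈ 0.6239 ± 3.3032i. Their product equals the constant term, so |λ|^2 ≈ 11.3001 and |λ| ≈ 3.3616.
Thus the eigenvalues (to 4 decimals) are -4.2477 (modulus 4.2477); 0.6239 ± 3.3032i (modulus 3.3616). The spectral radius is the largest modulus: r(A) ≈ 4.2477. (Cross-check: r(A) ≤ ||A||_2 ≈ 4.7753; equality holds whenever A is normal, though it can also hold for some non-normal A.)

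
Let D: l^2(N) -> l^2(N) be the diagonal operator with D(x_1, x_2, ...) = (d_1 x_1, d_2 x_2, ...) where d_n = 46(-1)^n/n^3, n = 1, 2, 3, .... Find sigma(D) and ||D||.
sigma(D) = {46(-1)^n/n^3 : n ≥ 1} ∪ {0}; ||D|| = 46

A bounded diagonal operator on l^2 with diagonal entries d_n has spectrum equal to the closure of {d_n : n ≥ 1}: every d_n is an eigenvalue (with eigenvector e_n), so {d_n} ⊂ sigma(D); the spectrum is closed, so its closure is too; and for lambda not in the closure, (D - lambda I) has bounded inverse (the diagonal entries 1/(d_n - lambda) are bounded). For our sequence d_n = 46(-1)^n/n^3, n = 1, 2, 3, ...:
  - {d_n} = {46(-1)^n/n^3 : n ≥ 1}; the only limit point is 0
  - closure = {46(-1)^n/n^3 : n ≥ 1} ∪ {0}
For the norm: a diagonal operator has ||D|| = sup_n |d_n|. Here |d_n| = 46/n^3 is decreasing, so sup_n |d_n| = |d_1| = 46. So ||D|| = 46.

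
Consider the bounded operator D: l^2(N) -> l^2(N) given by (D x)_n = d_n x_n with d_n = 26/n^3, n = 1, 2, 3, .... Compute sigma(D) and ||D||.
sigma(D) = {26/n^3 : n ≥ 1} ∪ {0}; ||D|| = 26

A bounded diagonal operator on l^2 with diagonal entries d_n has spectrum equal to the closure of {d_n : n ≥ 1}: every d_n is an eigenvalue (with eigenvector e_n), so {d_n} ⊂ sigma(D); the spectrum is closed, so its closure is too; and for lambda not in the closure, (D - lambda I) has bounded inverse (the diagonal entries 1/(d_n - lambda) are bounded). For our sequence d_n = 26/n^3, n = 1, 2, 3, ...:
  - {d_n} = {26/n^3 : n ≥ 1}; the only limit point is 0
  - closure = {26/n^3 : n ≥ 1} ∪ {0}
For the norm: a diagonal operator has ||D|| = sup_n |d_n|. Here d_n = 26/n^3 is positive and decreasing, so sup_n |d_n| = d_1 = 26. So ||D|| = 26.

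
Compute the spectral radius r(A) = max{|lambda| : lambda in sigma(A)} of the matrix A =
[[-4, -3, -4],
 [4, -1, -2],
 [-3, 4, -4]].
r(A) ≈ 7.6529

The eigenvalues of A are the roots of its characteristic polynomial. With M = A (coefficients from the trace, the sum of principal 2x2 minors, and det A):
  p(λ) = det(λ I - M) = λ^3 + 9λ^2 + 32λ + 166.
No integer candidate from the rational root theorem (±divisors of 166) is a root, so the roots are irrational. The cubic discriminant is Δ = -415652 < 0, so there is one real root and a complex-conjugate pair. p(-8) = -26 and p(-7) = 40 have opposite signs, so a root lies in (-8, -7); Newton's method refines it to λ ≈ -7.6529. Dividing out (λ - (-7.6529)) leaves approximately λ^2 + 1.3471λ + 21.691. For λ^2 + 1.3471λ + 21.691 the discriminant is -84.9495. It is negative, so the remaining roots are the complex-conjugate pair λ ≈ -0.6735 ± 4.6084i. Their product equals the constant term, so |λ|^2 ≈ 21.691 and |λ| ≈ 4.6574.
Thus the eigenvalues (to 4 decimals) are -7.6529 (modulus 7.6529); -0.6735 ± 4.6084i (modulus 4.6574). The spectral radius is the largest modulus: r(A) ≈ 7.6529. (Cross-check: r(A) ≤ ||A||_2 ≈ 7.6954; equality holds whenever A is normal, though it can also hold for some non-normal A.)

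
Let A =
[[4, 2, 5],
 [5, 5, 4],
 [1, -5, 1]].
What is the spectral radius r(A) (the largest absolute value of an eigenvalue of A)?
r(A) ≈ 6.8153

The eigenvalues of A are the roots of its characteristic polynomial. With M = A (coefficients from the trace, the sum of principal 2x2 minors, and det A):
  p(λ) = det(λ I - M) = λ^3 - 10λ^2 + 34λ + 52.
No integer candidate from the rational root theorem (±divisors of 52) is a root, so the roots are irrational. The cubic discriminant is Δ = -224864 < 0, so there is one real root and a complex-conjugate pair. p(-2) = -64 and p(-1) = 7 have opposite signs, so a root lies in (-2, -1); Newton's method refines it to λ ≈ -1.1195. Dividing out (λ - (-1.1195)) leaves approximately λ^2 - 11.1195λ + 46.4485. For λ^2 - 11.1195λ + 46.4485 the discriminant is -62.1504. It is negative, so the remaining roots are the complex-conjugate pair λ ≈ 5.5598 ± 3.9418i. Their product equals the constant term, so |λ|^2 ≈ 46.4485 and |λ| ≈ 6.8153.
Thus the eigenvalues (to 4 decimals) are -1.1195 (modulus 1.1195); 5.5598 ± 3.9418i (modulus 6.8153). The spectral radius is the largest modulus: r(A) ≈ 6.8153. (Cross-check: r(A) ≤ ||A||_2 ≈ 10.4258; equality holds whenever A is normal, though it can also hold for some non-normal A.)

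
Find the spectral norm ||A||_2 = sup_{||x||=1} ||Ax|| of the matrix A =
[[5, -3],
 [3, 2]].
||A||_2 = sqrt((47 + sqrt(765))/2) ≈ 6.1098 (= sqrt(largest eigenvalue of A^T A))

||A||_2 = sigma_max(A) = sqrt(lambda_max(A^T A)). Form the symmetric matrix M = A^T A =
[[34, -9],
 [-9, 13]].
Its characteristic polynomial (trace, determinant of M give the coefficients) is
  p(λ) = det(λ I - M) = λ^2 - 47λ + 361.
For λ^2 - 47λ + 361 the discriminant is 765. It is nonnegative but not a perfect square, so the roots are real and irrational: λ = (47 ± sqrt(765))/2 ≈ 37.3293, 9.6707.
So the eigenvalues of A^T A are ≈ 9.6707, 37.3293 (all ≥ 0, as they must be for A^T A). The largest is λ_max = (47 + sqrt(765))/2 ≈ 37.3293, hence ||A||_2 = sqrt(λ_max) = sqrt((47 + sqrt(765))/2) ≈ 6.1098.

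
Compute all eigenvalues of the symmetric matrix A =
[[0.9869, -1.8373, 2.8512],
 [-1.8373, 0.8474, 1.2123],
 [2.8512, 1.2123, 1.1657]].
sigma(A) ≈ {-3, 2, 4}

A is real symmetric, so its spectrum consists of real eigenvalues. Expanding the characteristic polynomial of the displayed matrix gives
  det(λ I - A) = p(λ) = λ^3 + (-3)λ^2 + (-10)λ + (24).
Solving p(λ) = 0 yields eigenvalues ≈ -3, 2, 4. (A is shown rounded to 4 decimals, so these recover the underlying integer eigenvalues to within that precision.)
Verification: the trace of A = 3 equals the sum of eigenvalues 3, and det(A) ≈ -24.0007 matches the eigenvalue product -24.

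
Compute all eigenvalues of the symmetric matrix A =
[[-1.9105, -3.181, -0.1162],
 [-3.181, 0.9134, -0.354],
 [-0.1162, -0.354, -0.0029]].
sigma(A) ≈ {-4, 0, 3}

A is real symmetric, so its spectrum consists of real eigenvalues. Expanding the characteristic polynomial of the displayed matrix gives
  det(λ I - A) = p(λ) = λ^3 + (1)λ^2 + (-12)λ + (0).
Solving p(λ) = 0 yields eigenvalues ≈ -4, 0, 3. (A is shown rounded to 4 decimals, so these recover the underlying integer eigenvalues to within that precision.)
Verification: the trace of A = -1 equals the sum of eigenvalues -1, and det(A) ≈ -0.0002 matches the eigenvalue product 0.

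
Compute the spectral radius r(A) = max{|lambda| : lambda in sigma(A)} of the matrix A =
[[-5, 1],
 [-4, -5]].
r(A) = sqrt(29) ≈ 5.3852

The eigenvalues of A are the roots of its characteristic polynomial. With M = A (coefficients from the trace and determinant):
  p(λ) = det(λ I - M) = λ^2 + 10λ + 29.
For λ^2 + 10λ + 29 the discriminant is -16. It is negative, so the roots are the complex-conjugate pair λ = -5 ± (sqrt(16)/2) i ≈ -5 ± 2i. For a conjugate pair the product of the roots equals the constant term, so |λ|^2 = 29 and |λ| = sqrt(29) ≈ 5.3852.
Thus the eigenvalues (to 4 decimals) are -5 ± 2i (modulus 5.3852). The spectral radius is the largest modulus: r(A) = sqrt(29) ≈ 5.3852. (Cross-check: r(A) ≤ ||A||_2 ≈ 7.0902; equality holds whenever A is normal, though it can also hold for some non-normal A.)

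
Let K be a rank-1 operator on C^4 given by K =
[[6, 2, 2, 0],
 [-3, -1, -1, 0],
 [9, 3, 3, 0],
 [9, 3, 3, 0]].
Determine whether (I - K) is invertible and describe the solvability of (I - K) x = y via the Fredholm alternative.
(I - K) is invertible (det(I - K) = -7 ≠ 0), so for every y in C^4 the equation (I - K) x = y has a unique solution.

K has rank 1, so it is an outer product K = u v^T: every row of K is a multiple of one row vector. Reading off the entries, u = (-2, 1, -3, -3) and v = (-3, -1, -1, 0) (row i of K equals u_i·v^T). A rank-one matrix u v^T satisfies K u = u (v·u) and kills the (3)-dimensional subspace v^⊥, so its characteristic polynomial is lambda^3 (lambda - v·u) with v·u = tr K = 8. Hence the eigenvalues of I - K are 1 (multiplicity 3) and 1 - (8) = -7, so det(I - K) = -7. (Direct check: I - K =
[[-5, -2, -2, 0],
 [3, 2, 1, 0],
 [-9, -3, -2, 0],
 [-9, -3, -3, 1]]
has determinant -7.) The finite-dimensional Fredholm alternative says: either (I - K) is invertible, or ker(I - K) ≠ {0} and then range(I - K) = ker((I - K)^*)^⊥, with dim ker(I - K) = dim ker((I - K)^*). Since det(I - K) ≠ 0, 1 is not an eigenvalue of K and ker(I - K) = {0}, so we are in the first case: for every y there is a unique x = (I - K)^(-1) y. Explicitly, by the Sherman–Morrison formula, (I - u v^T)^(-1) = I + u v^T/(1 - v·u), i.e. (I - K)^(-1) = I + K/(-7).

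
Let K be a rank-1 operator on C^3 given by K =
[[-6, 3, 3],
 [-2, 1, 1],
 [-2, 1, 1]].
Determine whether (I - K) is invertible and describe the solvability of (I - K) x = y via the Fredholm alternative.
(I - K) is invertible (det(I - K) = 5 ≠ 0), so for every y in C^3 the equation (I - K) x = y has a unique solution.

K has rank 1, so it is an outer product K = u v^T: every row of K is a multiple of one row vector. Reading off the entries, u = (-3, -1, -1) and v = (2, -1, -1) (row i of K equals u_i·v^T). A rank-one matrix u v^T satisfies K u = u (v·u) and kills the (2)-dimensional subspace v^⊥, so its characteristic polynomial is lambda^2 (lambda - v·u) with v·u = tr K = -4. Hence the eigenvalues of I - K are 1 (multiplicity 2) and 1 - (-4) = 5, so det(I - K) = 5. (Direct check: I - K =
[[7, -3, -3],
 [2, 0, -1],
 [2, -1, 0]]
has determinant 5.) The finite-dimensional Fredholm alternative says: either (I - K) is invertible, or ker(I - K) ≠ {0} and then range(I - K) = ker((I - K)^*)^⊥, with dim ker(I - K) = dim ker((I - K)^*). Since det(I - K) ≠ 0, 1 is not an eigenvalue of K and ker(I - K) = {0}, so we are in the first case: for every y there is a unique x = (I - K)^(-1) y. Explicitly, by the Sherman–Morrison formula, (I - u v^T)^(-1) = I + u v^T/(1 - v·u), i.e. (I - K)^(-1) = I + K/(5).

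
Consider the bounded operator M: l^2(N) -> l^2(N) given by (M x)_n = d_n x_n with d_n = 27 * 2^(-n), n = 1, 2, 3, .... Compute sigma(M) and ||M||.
sigma(M) = {27 * 2^(-n) : n ≥ 1} ∪ {0}; ||M|| = 27/2

A bounded diagonal operator on l^2 with diagonal entries d_n has spectrum equal to the closure of {d_n : n ≥ 1}: every d_n is an eigenvalue (with eigenvector e_n), so {d_n} ⊂ sigma(M); the spectrum is closed, so its closure is too; and for lambda not in the closure, (M - lambda I) has bounded inverse (the diagonal entries 1/(d_n - lambda) are bounded). For our sequence d_n = 27 * 2^(-n), n = 1, 2, 3, ...:
  - {d_n} = {27 * 2^(-n) : n ≥ 1}; the only limit point is 0
  - closure = {27 * 2^(-n) : n ≥ 1} ∪ {0}
For the norm: a diagonal operator has ||M|| = sup_n |d_n|. Here d_n = 27 * 2^(-n) is positive and decreasing, so sup_n |d_n| = d_1 = 27/2. So ||M|| = 27/2.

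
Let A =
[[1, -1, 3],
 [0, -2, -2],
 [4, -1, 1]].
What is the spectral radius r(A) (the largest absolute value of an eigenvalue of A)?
r(A) ≈ 4.7809

The eigenvalues of A are the roots of its characteristic polynomial. With M = A (coefficients from the trace, the sum of principal 2x2 minors, and det A):
  p(λ) = det(λ I - M) = λ^3 - 17λ - 28.
No integer candidate from the rational root theorem (±divisors of 28) is a root, so the roots are irrational. The cubic discriminant is Δ = -1516 < 0, so there is one real root and a complex-conjugate pair. p(4) = -32 and p(5) = 12 have opposite signs, so a root lies in (4, 5); Newton's method refines it to λ ≈ 4.7809. Dividing out (λ - (4.7809)) leaves approximately λ^2 + 4.7809λ + 5.8567. For λ^2 + 4.7809λ + 5.8567 the discriminant is -0.57. It is negative, so the remaining roots are the complex-conjugate pair λ ≈ -2.3904 ± 0.3775i. Their product equals the constant term, so |λ|^2 ≈ 5.8567 and |λ| ≈ 2.4201.
Thus the eigenvalues (to 4 decimals) are 4.7809 (modulus 4.7809); -2.3904 ± 0.3775i (modulus 2.4201). The spectral radius is the largest modulus: r(A) ≈ 4.7809. (Cross-check: r(A) ≤ ||A||_2 ≈ 4.8532; equality holds whenever A is normal, though it can also hold for some non-normal A.)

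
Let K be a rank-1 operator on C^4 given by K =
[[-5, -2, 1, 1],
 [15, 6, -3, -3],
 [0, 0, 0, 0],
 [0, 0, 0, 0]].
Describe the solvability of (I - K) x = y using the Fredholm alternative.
(I - K) is singular (det(I - K) = 0, i.e. 1 ∈ sigma(K)). (I - K) x = y is solvable iff y ⊥ ker((I - K)^*) = span{(-5, -2, 1, 1)}, i.e. iff -5y_1 - 2y_2 + y_3 + y_4 = 0. When solvable, the solutions are x = y + c·(1, -3, 0, 0), c arbitrary (ker(I - K) = span{(1, -3, 0, 0)}, dimension 1).

K has rank 1, so it is an outer product K = u v^T: every row of K is a multiple of one row vector. Reading off the entries, u = (1, -3, 0, 0) and v = (-5, -2, 1, 1) (row i of K equals u_i·v^T). A rank-one matrix u v^T satisfies K u = u (v·u) and kills the (3)-dimensional subspace v^⊥, so its characteristic polynomial is lambda^3 (lambda - v·u) with v·u = tr K = 1. Hence the eigenvalues of I - K are 1 (multiplicity 3) and 1 - (1) = 0, so det(I - K) = 0. (Direct check: I - K =
[[6, 2, -1, -1],
 [-15, -5, 3, 3],
 [0, 0, 1, 0],
 [0, 0, 0, 1]]
has determinant 0.) So 1 is an eigenvalue of K and (I - K) is not invertible. The finite-dimensional Fredholm alternative says: either (I - K) is invertible, or ker(I - K) ≠ {0} and then range(I - K) = ker((I - K)^*)^⊥, with dim ker(I - K) = dim ker((I - K)^*). We are in the second case, so we need both kernels. Kernel of I - K: (I - K) u = u - u (v·u) = u - u = 0, so ker(I - K) = span{u} = span{(1, -3, 0, 0)} (it is exactly 1-dimensional because rank(I - K) = 3). Kernel of the adjoint: K is real, so (I - K)^* = I - K^T = I - v u^T, and (I - v u^T) v = v - v (u·v) = 0; hence ker((I - K)^*) = span{v} = span{(-5, -2, 1, 1)}. Therefore (I - K) x = y is solvable iff <y, v> = 0, i.e. iff -5y_1 - 2y_2 + y_3 + y_4 = 0. When this holds, K y = u (v·y) = 0, so (I - K) y = y and x = y is a particular solution; the full solution set is the line x = y + c·u = y + c·(1, -3, 0, 0), c ∈ C.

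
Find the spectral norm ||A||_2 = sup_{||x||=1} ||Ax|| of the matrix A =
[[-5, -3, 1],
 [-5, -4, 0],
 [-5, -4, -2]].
||A||_2 ≈ 10.7707 (= sqrt(largest eigenvalue of A^T A))

||A||_2 = sigma_max(A) = sqrt(lambda_max(A^T A)). Form the symmetric matrix M = A^T A =
[[75, 55, 5],
 [55, 41, 5],
 [5, 5, 5]].
Its characteristic polynomial (trace, sum of principal 2x2 minors, determinant of M give the coefficients) is
  p(λ) = det(λ I - M) = λ^3 - 121λ^2 + 580λ - 100.
No integer candidate from the rational root theorem (±divisors of 100) is a root, so the roots are irrational. The cubic discriminant is Δ = 3562214000 > 0, so there are three distinct real roots. p(0) = -100 and p(1) = 360 have opposite signs, so a root lies in (0, 1); Newton's method refines it to λ ≈ 0.1791. p(4) = 348 and p(5) = -100 have opposite signs, so a root lies in (4, 5); Newton's method refines it to λ ≈ 4.8131. p(116) = -100 and p(117) = 13004 have opposite signs, so a root lies in (116, 117); Newton's method refines it to λ ≈ 116.0078. Check (Vieta): the three roots sum to 121, matching tr M = 121.
So the eigenvalues of A^T A are ≈ 0.1791, 4.8131, 116.0078 (all ≥ 0, as they must be for A^T A). The largest is λ_max ≈ 116.0078, hence ||A||_2 = sqrt(λ_max) ≈ 10.7707.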